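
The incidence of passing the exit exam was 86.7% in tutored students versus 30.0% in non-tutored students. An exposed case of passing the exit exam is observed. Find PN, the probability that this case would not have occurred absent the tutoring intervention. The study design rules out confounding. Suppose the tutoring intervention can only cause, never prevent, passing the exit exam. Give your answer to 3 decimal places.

PN ≈ 0.654

p₁ = 0.867, p₀ = 0.3.
Under exogeneity and monotonicity, PN = (p₁ − p₀) / p₁.
PN = (0.867 − 0.3) / 0.867 = 0.567 / 0.867 ≈ 0.6540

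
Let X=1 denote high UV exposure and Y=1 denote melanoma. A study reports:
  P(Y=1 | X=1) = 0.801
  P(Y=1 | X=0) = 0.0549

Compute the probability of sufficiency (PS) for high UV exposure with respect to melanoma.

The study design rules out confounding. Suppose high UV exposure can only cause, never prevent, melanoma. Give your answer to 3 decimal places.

PS ≈ 0.789

Let p₁ = 0.801, p₀ = 0.0549.
Under exogeneity and monotonicity, PS = (p₁ − p₀) / (1 − p₀).
PS = (0.801 − 0.0549) / (1 − 0.0549) = 0.7461 / 0.9451 ≈ 0.7894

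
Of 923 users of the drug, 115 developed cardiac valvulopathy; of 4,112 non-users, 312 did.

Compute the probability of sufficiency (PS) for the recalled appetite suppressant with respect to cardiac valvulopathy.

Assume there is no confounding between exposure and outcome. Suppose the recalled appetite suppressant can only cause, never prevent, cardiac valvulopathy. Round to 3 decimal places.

p₁ = P(outcome | exposed) = 115/923 = 0.12459
p₀ = P(outcome | unexposed) = 312/4112 = 0.075875
Under exogeneity and monotonicity, PS = (p₁ − p₀) / (1 − p₀).
PS = (0.12459 − 0.075875) / (1 − 0.075875) = 0.048718 / 0.92412 ≈ 0.0527

PS ≈ 0.053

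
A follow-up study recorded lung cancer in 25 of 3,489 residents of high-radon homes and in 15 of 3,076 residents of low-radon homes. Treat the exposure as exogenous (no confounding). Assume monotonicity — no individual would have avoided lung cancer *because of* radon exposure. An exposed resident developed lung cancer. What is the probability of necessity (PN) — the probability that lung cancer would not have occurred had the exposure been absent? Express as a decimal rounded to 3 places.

PN ≈ 0.319

p₁ = P(outcome | exposed) = 25/3489 = 0.0071654
p₀ = P(outcome | unexposed) = 15/3076 = 0.0048765
Under exogeneity and monotonicity, PN = (p₁ − p₀) / p₁.
PN = (0.0071654 − 0.0048765) / 0.0071654 = 0.0022889 / 0.0071654 ≈ 0.3194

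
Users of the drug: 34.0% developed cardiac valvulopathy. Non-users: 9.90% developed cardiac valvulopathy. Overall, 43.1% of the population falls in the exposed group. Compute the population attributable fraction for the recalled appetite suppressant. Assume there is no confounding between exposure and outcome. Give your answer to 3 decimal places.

p₁ = 0.34, p₀ = 0.099.
Overall risk P(Y=1) = π·p₁ + (1−π)·p₀ = 0.431×0.34 + 0.569×0.099 = 0.20287.
Under exogeneity, PAF = [P(Y=1) − p₀] / P(Y=1).
PAF = (0.20287 − 0.099) / 0.20287 ≈ 0.5120

PAF ≈ 0.512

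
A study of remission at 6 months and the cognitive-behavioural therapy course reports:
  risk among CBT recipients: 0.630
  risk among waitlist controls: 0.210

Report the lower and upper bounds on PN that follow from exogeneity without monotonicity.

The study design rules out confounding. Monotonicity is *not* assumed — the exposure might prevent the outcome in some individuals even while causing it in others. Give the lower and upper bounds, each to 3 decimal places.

0.667 ≤ PN ≤ 1.000

Let p₁ = 0.63, p₀ = 0.21.
Under exogeneity alone the bounds on PN are max{0,(p₁−p₀)/p₁} ≤ PN ≤ min{1,(1−p₀)/p₁}.
  lower = (p₁ − p₀)/p₁ = 0.42 / 0.63 ≈ 0.6667
  upper = min{1, (1 − p₀)/p₁} = 0.79 / 0.63 ≈ 1.2540 → capped at 1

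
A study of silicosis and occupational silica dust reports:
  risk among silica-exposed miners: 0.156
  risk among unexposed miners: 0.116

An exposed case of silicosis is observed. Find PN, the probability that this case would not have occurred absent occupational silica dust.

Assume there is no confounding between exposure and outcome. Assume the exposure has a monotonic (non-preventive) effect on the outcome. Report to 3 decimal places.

PN ≈ 0.256

Let p₁ = 0.156, p₀ = 0.116.
Under exogeneity and monotonicity, PN = (p₁ − p₀) / p₁.
PN = (0.156 − 0.116) / 0.156 = 0.04 / 0.156 ≈ 0.2564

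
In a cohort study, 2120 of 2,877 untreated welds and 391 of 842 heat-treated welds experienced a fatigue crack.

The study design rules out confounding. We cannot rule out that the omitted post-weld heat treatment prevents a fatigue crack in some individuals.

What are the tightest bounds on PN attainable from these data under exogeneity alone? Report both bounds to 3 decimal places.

p₁ = P(outcome | exposed) = 2120/2877 = 0.73688
p₀ = P(outcome | unexposed) = 391/842 = 0.46437
Under exogeneity alone the bounds on PN are max{0,(p₁−p₀)/p₁} ≤ PN ≤ min{1,(1−p₀)/p₁}.
  lower = (p₁ − p₀)/p₁ = 0.27251 / 0.73688 ≈ 0.3698
  upper = min{1, (1 − p₀)/p₁} = 0.53563 / 0.73688 ≈ 0.7269

0.370 ≤ PN ≤ 0.727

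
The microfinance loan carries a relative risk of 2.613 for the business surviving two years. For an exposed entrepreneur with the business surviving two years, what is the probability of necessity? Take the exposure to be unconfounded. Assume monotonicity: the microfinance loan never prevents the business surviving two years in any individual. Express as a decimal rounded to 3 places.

Under exogeneity and monotonicity, PN = (RR − 1) / RR = 1 − 1/RR.
PN = (2.613 − 1) / 2.613 = 1.613 / 2.613 ≈ 0.6173

PN ≈ 0.617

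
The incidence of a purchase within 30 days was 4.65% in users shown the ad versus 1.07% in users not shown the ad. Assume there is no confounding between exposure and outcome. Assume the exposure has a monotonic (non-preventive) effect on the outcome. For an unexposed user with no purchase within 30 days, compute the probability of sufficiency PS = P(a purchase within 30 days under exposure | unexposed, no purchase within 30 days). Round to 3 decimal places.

p₁ = 0.0465, p₀ = 0.0107.
Under exogeneity and monotonicity, PS = (p₁ − p₀) / (1 − p₀).
PS = (0.0465 − 0.0107) / (1 − 0.0107) = 0.0358 / 0.9893 ≈ 0.0362

PS ≈ 0.036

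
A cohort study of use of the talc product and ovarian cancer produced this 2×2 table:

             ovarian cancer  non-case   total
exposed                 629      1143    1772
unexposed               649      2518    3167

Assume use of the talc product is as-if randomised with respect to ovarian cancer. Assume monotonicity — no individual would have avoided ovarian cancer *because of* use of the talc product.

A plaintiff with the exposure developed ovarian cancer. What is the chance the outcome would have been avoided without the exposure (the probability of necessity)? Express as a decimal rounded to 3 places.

p₁ = P(outcome | exposed) = 629/1772 = 0.35497
p₀ = P(outcome | unexposed) = 649/3167 = 0.20493
Under exogeneity and monotonicity, PN = (p₁ − p₀)/p₁.
PN = (0.35497 − 0.20493) / 0.35497 ≈ 0.4227

PN ≈ 0.423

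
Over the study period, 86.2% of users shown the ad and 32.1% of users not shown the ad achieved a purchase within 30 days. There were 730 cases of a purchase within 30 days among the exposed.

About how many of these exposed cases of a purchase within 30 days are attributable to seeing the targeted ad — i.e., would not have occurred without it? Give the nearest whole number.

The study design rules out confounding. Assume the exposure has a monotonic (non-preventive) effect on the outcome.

p₁ = 0.862, p₀ = 0.321.
PN = (p₁ − p₀)/p₁ = (0.862 − 0.321) / 0.862 ≈ 0.62761.
Attributable cases ≈ PN × (exposed cases) = 0.62761 × 730 ≈ 458.16.

about 458 cases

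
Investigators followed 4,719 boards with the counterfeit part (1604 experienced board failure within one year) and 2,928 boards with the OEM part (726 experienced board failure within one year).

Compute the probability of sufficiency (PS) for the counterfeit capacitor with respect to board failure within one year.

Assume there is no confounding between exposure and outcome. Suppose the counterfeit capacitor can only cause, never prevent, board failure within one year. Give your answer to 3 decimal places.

p₁ = P(outcome | exposed) = 1604/4719 = 0.3399
p₀ = P(outcome | unexposed) = 726/2928 = 0.24795
Under exogeneity and monotonicity, PS = (p₁ − p₀) / (1 − p₀).
PS = (0.3399 − 0.24795) / (1 − 0.24795) = 0.091952 / 0.75205 ≈ 0.1223

PS ≈ 0.122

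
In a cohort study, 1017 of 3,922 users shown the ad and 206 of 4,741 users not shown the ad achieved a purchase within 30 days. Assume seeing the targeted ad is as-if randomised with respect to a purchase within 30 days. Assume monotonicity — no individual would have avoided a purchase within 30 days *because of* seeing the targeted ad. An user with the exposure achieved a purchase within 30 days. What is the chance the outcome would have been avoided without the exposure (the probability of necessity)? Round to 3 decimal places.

PN ≈ 0.832

p₁ = P(outcome | exposed) = 1017/3922 = 0.25931
p₀ = P(outcome | unexposed) = 206/4741 = 0.043451
Under exogeneity and monotonicity, PN = (p₁ − p₀) / p₁.
PN = (0.25931 − 0.043451) / 0.25931 = 0.21586 / 0.25931 ≈ 0.8324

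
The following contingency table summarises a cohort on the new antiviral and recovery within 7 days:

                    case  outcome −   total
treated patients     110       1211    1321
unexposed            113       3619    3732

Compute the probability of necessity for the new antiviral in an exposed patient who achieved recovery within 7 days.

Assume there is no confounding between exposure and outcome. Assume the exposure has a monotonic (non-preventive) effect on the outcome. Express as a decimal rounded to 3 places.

PN ≈ 0.636

p₁ = P(outcome | exposed) = 110/1321 = 0.08327
p₀ = P(outcome | unexposed) = 113/3732 = 0.030279
Under exogeneity and monotonicity, PN = (p₁ − p₀) / p₁.
PN = (0.08327 − 0.030279) / 0.08327 = 0.052992 / 0.08327 ≈ 0.6364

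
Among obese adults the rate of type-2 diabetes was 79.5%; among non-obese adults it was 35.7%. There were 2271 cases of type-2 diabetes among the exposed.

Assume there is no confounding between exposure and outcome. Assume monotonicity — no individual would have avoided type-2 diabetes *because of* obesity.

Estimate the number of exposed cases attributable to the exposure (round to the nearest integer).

p₁ = 0.795, p₀ = 0.357.
PN = (p₁ − p₀)/p₁ = (0.795 − 0.357) / 0.795 ≈ 0.55094.
Attributable cases ≈ PN × (exposed cases) = 0.55094 × 2271 ≈ 1251.19.

about 1251 cases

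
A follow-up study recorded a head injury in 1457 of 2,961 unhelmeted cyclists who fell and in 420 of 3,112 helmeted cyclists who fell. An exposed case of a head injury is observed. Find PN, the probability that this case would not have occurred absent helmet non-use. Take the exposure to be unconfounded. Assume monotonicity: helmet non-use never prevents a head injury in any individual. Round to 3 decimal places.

p₁ = P(outcome | exposed) = 1457/2961 = 0.49206
p₀ = P(outcome | unexposed) = 420/3112 = 0.13496
Under exogeneity and monotonicity, PN = (p₁ − p₀) / p₁.
PN = (0.49206 − 0.13496) / 0.49206 = 0.3571 / 0.49206 ≈ 0.7257

PN ≈ 0.726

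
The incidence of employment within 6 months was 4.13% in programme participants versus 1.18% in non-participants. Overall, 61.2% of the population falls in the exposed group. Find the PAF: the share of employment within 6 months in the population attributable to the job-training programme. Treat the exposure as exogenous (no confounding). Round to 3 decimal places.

PAF ≈ 0.605

p₁ = 0.0413, p₀ = 0.0118.
Overall risk P(Y=1) = π·p₁ + (1−π)·p₀ = 0.612×0.0413 + 0.388×0.0118 = 0.029854.
Under exogeneity, PAF = [P(Y=1) − p₀] / P(Y=1).
PAF = (0.029854 − 0.0118) / 0.029854 ≈ 0.6047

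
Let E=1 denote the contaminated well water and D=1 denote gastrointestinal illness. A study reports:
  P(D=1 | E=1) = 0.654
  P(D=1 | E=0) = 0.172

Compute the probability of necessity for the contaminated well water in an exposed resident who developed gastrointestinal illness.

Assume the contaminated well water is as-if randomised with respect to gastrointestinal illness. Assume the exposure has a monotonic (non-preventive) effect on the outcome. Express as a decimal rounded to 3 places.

PN ≈ 0.737

Let p₁ = 0.654, p₀ = 0.172.
Under exogeneity and monotonicity, PN = (p₁ − p₀) / p₁.
PN = (0.654 − 0.172) / 0.654 = 0.482 / 0.654 ≈ 0.7370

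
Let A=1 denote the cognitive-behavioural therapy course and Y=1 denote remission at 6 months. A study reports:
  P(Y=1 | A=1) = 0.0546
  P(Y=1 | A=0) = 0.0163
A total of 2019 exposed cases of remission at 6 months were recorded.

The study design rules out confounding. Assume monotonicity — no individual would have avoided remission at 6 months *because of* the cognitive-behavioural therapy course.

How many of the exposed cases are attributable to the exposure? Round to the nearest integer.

about 1416 cases

Let p₁ = 0.0546, p₀ = 0.0163.
PN = (p₁ − p₀)/p₁ = (0.0546 − 0.0163) / 0.0546 ≈ 0.70147.
Attributable cases ≈ PN × (exposed cases) = 0.70147 × 2019 ≈ 1416.26.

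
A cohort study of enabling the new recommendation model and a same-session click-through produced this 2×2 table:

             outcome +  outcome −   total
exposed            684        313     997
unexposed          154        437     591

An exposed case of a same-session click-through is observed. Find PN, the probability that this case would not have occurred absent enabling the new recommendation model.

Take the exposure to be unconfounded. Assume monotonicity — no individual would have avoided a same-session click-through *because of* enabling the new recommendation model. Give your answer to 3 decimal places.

PN ≈ 0.620

p₁ = P(outcome | exposed) = 684/997 = 0.68606
p₀ = P(outcome | unexposed) = 154/591 = 0.26058
Under exogeneity and monotonicity, PN = (p₁ − p₀) / p₁.
PN = (0.68606 − 0.26058) / 0.68606 = 0.42548 / 0.68606 ≈ 0.6202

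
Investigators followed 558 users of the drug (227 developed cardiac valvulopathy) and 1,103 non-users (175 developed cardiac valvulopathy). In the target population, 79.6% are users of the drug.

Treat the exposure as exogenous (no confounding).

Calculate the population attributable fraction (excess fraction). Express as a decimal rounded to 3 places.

PAF ≈ 0.555

p₁ = P(outcome | exposed) = 227/558 = 0.40681
p₀ = P(outcome | unexposed) = 175/1103 = 0.15866
Overall risk P(Y=1) = π·p₁ + (1−π)·p₀ = 0.796×0.40681 + 0.204×0.15866 = 0.35619.
Under exogeneity, PAF = [P(Y=1) − p₀] / P(Y=1).
PAF = (0.35619 − 0.15866) / 0.35619 ≈ 0.5546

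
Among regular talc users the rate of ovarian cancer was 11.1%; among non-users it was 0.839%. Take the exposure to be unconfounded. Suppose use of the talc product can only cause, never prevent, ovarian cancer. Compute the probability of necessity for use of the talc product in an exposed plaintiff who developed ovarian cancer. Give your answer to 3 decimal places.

p₁ = 0.111, p₀ = 0.00839.
Under exogeneity and monotonicity, PN = (p₁ − p₀) / p₁.
PN = (0.111 − 0.00839) / 0.111 = 0.10261 / 0.111 ≈ 0.9244

PN ≈ 0.924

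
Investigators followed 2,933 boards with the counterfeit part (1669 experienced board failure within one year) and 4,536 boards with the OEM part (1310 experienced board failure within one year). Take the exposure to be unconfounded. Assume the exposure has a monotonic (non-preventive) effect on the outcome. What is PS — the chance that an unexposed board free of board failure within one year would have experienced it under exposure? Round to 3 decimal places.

p₁ = P(outcome | exposed) = 1669/2933 = 0.56904
p₀ = P(outcome | unexposed) = 1310/4536 = 0.2888
Under exogeneity and monotonicity, PS = (p₁ − p₀) / (1 − p₀).
PS = (0.56904 − 0.2888) / (1 − 0.2888) = 0.28024 / 0.7112 ≈ 0.3940

PS ≈ 0.394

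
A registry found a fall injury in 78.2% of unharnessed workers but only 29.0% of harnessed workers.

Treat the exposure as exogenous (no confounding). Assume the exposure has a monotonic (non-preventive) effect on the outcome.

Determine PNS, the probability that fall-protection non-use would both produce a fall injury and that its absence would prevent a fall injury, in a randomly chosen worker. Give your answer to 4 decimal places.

PNS ≈ 0.4920

p₁ = 0.782, p₀ = 0.29.
Under exogeneity and monotonicity, PNS = p₁ − p₀.
PNS = 0.782 − 0.29 = 0.492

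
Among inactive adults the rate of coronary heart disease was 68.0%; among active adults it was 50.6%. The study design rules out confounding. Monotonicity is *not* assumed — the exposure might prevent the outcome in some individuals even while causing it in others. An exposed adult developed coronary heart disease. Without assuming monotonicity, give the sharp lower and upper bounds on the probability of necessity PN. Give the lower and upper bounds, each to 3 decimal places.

0.256 ≤ PN ≤ 0.726

p₁ = 0.68, p₀ = 0.506.
Under exogeneity alone the bounds on PN are max{0,(p₁−p₀)/p₁} ≤ PN ≤ min{1,(1−p₀)/p₁}.
  lower = (p₁ − p₀)/p₁ = 0.174 / 0.68 ≈ 0.2559
  upper = min{1, (1 − p₀)/p₁} = 0.494 / 0.68 ≈ 0.7265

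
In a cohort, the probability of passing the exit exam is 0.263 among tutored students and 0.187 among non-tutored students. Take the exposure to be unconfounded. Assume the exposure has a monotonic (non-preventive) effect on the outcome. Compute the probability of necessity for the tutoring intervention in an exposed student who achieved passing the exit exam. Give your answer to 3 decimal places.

PN ≈ 0.289

Let p₁ = 0.263, p₀ = 0.187.
Under exogeneity and monotonicity, PN = (p₁ − p₀) / p₁.
PN = (0.263 − 0.187) / 0.263 = 0.076 / 0.263 ≈ 0.2890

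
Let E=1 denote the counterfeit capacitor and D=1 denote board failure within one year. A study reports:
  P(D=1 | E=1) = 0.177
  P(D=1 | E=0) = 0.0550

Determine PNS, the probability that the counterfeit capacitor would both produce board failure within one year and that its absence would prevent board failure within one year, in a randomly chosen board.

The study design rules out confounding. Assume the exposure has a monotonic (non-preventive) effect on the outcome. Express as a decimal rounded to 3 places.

PNS ≈ 0.122

Let p₁ = 0.177, p₀ = 0.055.
Under exogeneity and monotonicity, PNS = p₁ − p₀.
PNS = 0.177 − 0.055 = 0.122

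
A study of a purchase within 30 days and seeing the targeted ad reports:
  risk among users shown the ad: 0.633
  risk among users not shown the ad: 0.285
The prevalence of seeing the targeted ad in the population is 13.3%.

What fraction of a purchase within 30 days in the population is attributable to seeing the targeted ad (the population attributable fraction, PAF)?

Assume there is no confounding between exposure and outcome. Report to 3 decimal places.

PAF ≈ 0.140

Let p₁ = 0.633, p₀ = 0.285.
Overall risk P(Y=1) = π·p₁ + (1−π)·p₀ = 0.133×0.633 + 0.867×0.285 = 0.33128.
Under exogeneity, PAF = [P(Y=1) − p₀] / P(Y=1).
PAF = (0.33128 − 0.285) / 0.33128 ≈ 0.1397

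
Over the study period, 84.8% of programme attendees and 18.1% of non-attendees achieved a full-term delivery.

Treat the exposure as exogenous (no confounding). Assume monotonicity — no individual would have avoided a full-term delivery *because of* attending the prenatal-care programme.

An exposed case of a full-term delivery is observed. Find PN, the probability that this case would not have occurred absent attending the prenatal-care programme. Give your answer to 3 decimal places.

p₁ = 0.848, p₀ = 0.181.
Under exogeneity and monotonicity, PN = (p₁ − p₀) / p₁.
PN = (0.848 − 0.181) / 0.848 = 0.667 / 0.848 ≈ 0.7866

PN ≈ 0.787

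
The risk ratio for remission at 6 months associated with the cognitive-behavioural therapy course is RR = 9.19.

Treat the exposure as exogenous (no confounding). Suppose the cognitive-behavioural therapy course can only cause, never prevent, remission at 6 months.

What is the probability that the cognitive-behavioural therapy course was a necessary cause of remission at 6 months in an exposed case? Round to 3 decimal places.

Under exogeneity and monotonicity, PN = (RR − 1) / RR = 1 − 1/RR.
PN = (9.19 − 1) / 9.19 = 8.19 / 9.19 ≈ 0.8912

PN ≈ 0.891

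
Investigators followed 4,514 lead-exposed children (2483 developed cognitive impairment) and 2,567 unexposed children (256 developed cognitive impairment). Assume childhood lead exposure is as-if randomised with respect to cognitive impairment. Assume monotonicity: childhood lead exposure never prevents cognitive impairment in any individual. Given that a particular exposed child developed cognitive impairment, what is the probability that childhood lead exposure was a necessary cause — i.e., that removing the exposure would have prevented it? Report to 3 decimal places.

p₁ = P(outcome | exposed) = 2483/4514 = 0.55007
p₀ = P(outcome | unexposed) = 256/2567 = 0.099727
Under exogeneity and monotonicity, PN = (p₁ − p₀) / p₁.
PN = (0.55007 − 0.099727) / 0.55007 = 0.45034 / 0.55007 ≈ 0.8187

PN ≈ 0.819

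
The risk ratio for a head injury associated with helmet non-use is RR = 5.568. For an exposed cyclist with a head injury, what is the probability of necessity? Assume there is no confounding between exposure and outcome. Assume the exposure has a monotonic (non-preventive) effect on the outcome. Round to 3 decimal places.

PN ≈ 0.820

Under exogeneity and monotonicity, PN = (RR − 1) / RR = 1 − 1/RR.
PN = (5.568 − 1) / 5.568 = 4.568 / 5.568 ≈ 0.8204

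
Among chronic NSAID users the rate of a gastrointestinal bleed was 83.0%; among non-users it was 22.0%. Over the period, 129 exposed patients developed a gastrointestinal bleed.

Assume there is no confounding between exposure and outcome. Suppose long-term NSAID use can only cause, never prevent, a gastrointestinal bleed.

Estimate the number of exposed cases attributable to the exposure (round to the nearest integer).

about 95 cases

p₁ = 0.83, p₀ = 0.22.
PN = (p₁ − p₀)/p₁ = (0.83 − 0.22) / 0.83 ≈ 0.73494.
Attributable cases ≈ PN × (exposed cases) = 0.73494 × 129 ≈ 94.81.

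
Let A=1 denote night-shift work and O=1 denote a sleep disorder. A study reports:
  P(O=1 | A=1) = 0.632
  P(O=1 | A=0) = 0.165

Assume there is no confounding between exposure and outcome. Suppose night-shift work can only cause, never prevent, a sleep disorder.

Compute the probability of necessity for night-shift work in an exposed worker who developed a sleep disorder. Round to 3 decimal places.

Let p₁ = 0.632, p₀ = 0.165.
Under exogeneity and monotonicity, PN = (p₁ − p₀) / p₁.
PN = (0.632 − 0.165) / 0.632 = 0.467 / 0.632 ≈ 0.7389

PN ≈ 0.739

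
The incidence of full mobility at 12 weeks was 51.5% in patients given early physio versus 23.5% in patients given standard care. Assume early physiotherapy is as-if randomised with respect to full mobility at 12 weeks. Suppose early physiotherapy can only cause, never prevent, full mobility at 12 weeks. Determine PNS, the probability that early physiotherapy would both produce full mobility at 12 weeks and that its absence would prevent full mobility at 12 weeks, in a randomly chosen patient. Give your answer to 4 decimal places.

PNS ≈ 0.2800

p₁ = 0.515, p₀ = 0.235.
Under exogeneity and monotonicity, PNS = p₁ − p₀.
PNS = 0.515 − 0.235 = 0.28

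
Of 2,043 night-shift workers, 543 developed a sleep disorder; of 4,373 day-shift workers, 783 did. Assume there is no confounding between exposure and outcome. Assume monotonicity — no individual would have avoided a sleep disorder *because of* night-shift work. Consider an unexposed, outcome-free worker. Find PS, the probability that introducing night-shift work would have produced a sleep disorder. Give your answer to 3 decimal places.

PS ≈ 0.106

p₁ = P(outcome | exposed) = 543/2043 = 0.26579
p₀ = P(outcome | unexposed) = 783/4373 = 0.17905
Under exogeneity and monotonicity, PS = (p₁ − p₀) / (1 − p₀).
PS = (0.26579 − 0.17905) / (1 − 0.17905) = 0.086732 / 0.82095 ≈ 0.1056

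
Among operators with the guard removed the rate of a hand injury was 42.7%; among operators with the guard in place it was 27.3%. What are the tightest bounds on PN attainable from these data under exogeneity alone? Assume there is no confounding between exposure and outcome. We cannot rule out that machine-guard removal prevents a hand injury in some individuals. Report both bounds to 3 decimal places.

0.361 ≤ PN ≤ 1.000

p₁ = 0.427, p₀ = 0.273.
Under exogeneity alone the bounds on PN are max{0,(p₁−p₀)/p₁} ≤ PN ≤ min{1,(1−p₀)/p₁}.
  lower = (p₁ − p₀)/p₁ = 0.154 / 0.427 ≈ 0.3607
  upper = min{1, (1 − p₀)/p₁} = 0.727 / 0.427 ≈ 1.7026 → capped at 1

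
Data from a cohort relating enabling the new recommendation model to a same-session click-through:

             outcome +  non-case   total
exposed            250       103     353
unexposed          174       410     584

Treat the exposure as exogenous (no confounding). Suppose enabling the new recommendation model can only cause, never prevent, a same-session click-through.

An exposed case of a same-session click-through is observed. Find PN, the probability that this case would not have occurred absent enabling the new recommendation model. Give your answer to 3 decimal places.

PN ≈ 0.579

p₁ = P(outcome | exposed) = 250/353 = 0.70822
p₀ = P(outcome | unexposed) = 174/584 = 0.29795
Under exogeneity and monotonicity, PN = (p₁ − p₀)/p₁.
PN = (0.70822 − 0.29795) / 0.70822 ≈ 0.5793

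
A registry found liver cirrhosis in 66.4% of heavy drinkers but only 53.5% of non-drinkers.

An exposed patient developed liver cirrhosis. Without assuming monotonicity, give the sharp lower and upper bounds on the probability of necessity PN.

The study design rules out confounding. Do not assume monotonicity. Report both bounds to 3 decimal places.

p₁ = 0.664, p₀ = 0.535.
Under exogeneity alone the bounds on PN are max{0,(p₁−p₀)/p₁} ≤ PN ≤ min{1,(1−p₀)/p₁}.
  lower = (p₁ − p₀)/p₁ = 0.129 / 0.664 ≈ 0.1943
  upper = min{1, (1 − p₀)/p₁} = 0.465 / 0.664 ≈ 0.7003

0.194 ≤ PN ≤ 0.700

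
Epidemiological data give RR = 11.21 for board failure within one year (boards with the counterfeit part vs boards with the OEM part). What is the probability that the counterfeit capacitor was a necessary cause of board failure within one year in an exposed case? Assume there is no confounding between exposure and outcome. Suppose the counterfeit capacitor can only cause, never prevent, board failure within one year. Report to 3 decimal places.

PN ≈ 0.911

Under exogeneity and monotonicity, PN = (RR − 1) / RR = 1 − 1/RR.
PN = (11.21 − 1) / 11.21 = 10.21 / 11.21 ≈ 0.9108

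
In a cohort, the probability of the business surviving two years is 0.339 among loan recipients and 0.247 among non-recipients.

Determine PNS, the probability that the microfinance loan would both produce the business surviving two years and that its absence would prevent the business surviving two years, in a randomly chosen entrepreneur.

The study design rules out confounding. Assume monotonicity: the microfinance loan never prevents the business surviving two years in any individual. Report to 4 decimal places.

Let p₁ = 0.339, p₀ = 0.247.
Under exogeneity and monotonicity, PNS = p₁ − p₀.
PNS = 0.339 − 0.247 = 0.092

PNS ≈ 0.0920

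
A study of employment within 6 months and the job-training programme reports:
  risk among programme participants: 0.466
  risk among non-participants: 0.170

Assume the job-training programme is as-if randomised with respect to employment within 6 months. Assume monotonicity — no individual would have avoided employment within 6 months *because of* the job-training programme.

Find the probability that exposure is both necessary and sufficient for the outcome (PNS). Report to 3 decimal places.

Let p₁ = 0.466, p₀ = 0.17.
Under exogeneity and monotonicity, PNS = p₁ − p₀.
PNS = 0.466 − 0.17 = 0.296

PNS ≈ 0.296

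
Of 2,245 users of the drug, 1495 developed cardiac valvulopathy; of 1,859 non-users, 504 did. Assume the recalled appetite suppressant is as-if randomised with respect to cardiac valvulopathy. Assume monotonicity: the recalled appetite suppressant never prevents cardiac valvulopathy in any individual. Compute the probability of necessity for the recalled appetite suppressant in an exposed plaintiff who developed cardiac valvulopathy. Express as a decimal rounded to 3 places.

PN ≈ 0.593

p₁ = P(outcome | exposed) = 1495/2245 = 0.66592
p₀ = P(outcome | unexposed) = 504/1859 = 0.27111
Under exogeneity and monotonicity, PN = (p₁ − p₀) / p₁.
PN = (0.66592 − 0.27111) / 0.66592 = 0.39481 / 0.66592 ≈ 0.5929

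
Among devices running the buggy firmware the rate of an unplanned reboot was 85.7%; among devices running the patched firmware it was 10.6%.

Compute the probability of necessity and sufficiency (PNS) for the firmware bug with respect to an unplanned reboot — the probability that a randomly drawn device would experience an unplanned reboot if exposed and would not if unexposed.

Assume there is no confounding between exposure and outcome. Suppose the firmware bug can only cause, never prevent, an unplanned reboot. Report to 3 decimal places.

p₁ = 0.857, p₀ = 0.106.
Under exogeneity and monotonicity, PNS = p₁ − p₀.
PNS = 0.857 − 0.106 = 0.751

PNS ≈ 0.751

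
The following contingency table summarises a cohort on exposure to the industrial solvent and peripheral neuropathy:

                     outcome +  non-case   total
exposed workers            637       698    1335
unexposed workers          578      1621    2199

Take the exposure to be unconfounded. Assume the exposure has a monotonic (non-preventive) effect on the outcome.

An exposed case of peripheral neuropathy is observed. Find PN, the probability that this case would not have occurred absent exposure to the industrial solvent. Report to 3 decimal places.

p₁ = P(outcome | exposed) = 637/1335 = 0.47715
p₀ = P(outcome | unexposed) = 578/2199 = 0.26285
Under exogeneity and monotonicity, PN = (p₁ − p₀) / p₁.
PN = (0.47715 − 0.26285) / 0.47715 = 0.21431 / 0.47715 ≈ 0.4491

PN ≈ 0.449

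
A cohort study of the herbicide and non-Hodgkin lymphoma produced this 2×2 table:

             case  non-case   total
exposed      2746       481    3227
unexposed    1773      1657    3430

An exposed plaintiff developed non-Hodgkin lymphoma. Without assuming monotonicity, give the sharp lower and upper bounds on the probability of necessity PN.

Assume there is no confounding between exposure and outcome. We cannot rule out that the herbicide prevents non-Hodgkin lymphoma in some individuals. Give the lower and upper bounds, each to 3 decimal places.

0.393 ≤ PN ≤ 0.568

p₁ = P(outcome | exposed) = 2746/3227 = 0.85095
p₀ = P(outcome | unexposed) = 1773/3430 = 0.51691
Under exogeneity alone the bounds on PN are max{0,(p₁−p₀)/p₁} ≤ PN ≤ min{1,(1−p₀)/p₁}.
  lower = (p₁ − p₀)/p₁ = 0.33404 / 0.85095 ≈ 0.3925
  upper = min{1, (1 − p₀)/p₁} = 0.48309 / 0.85095 ≈ 0.5677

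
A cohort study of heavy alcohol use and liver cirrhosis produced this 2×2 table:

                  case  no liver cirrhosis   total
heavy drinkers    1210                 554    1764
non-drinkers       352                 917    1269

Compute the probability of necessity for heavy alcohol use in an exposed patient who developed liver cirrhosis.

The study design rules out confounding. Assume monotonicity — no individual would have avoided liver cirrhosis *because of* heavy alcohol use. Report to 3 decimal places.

PN ≈ 0.596

p₁ = P(outcome | exposed) = 1210/1764 = 0.68594
p₀ = P(outcome | unexposed) = 352/1269 = 0.27738
Under exogeneity and monotonicity, PN = (p₁ − p₀) / p₁.
PN = (0.68594 − 0.27738) / 0.68594 = 0.40856 / 0.68594 ≈ 0.5956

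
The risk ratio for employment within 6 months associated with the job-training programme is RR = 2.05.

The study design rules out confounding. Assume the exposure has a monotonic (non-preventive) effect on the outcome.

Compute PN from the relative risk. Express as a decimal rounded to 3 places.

Under exogeneity and monotonicity, PN = (RR − 1) / RR = 1 − 1/RR.
PN = (2.05 − 1) / 2.05 = 1.05 / 2.05 ≈ 0.5122

PN ≈ 0.512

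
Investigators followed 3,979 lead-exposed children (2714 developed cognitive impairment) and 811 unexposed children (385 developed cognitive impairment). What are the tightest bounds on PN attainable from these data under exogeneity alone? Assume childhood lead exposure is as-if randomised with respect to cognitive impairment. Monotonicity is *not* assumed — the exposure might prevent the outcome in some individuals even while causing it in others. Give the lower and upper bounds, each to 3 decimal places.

0.304 ≤ PN ≤ 0.770

p₁ = P(outcome | exposed) = 2714/3979 = 0.68208
p₀ = P(outcome | unexposed) = 385/811 = 0.47472
Under exogeneity alone the bounds on PN are max{0,(p₁−p₀)/p₁} ≤ PN ≤ min{1,(1−p₀)/p₁}.
  lower = (p₁ − p₀)/p₁ = 0.20736 / 0.68208 ≈ 0.3040
  upper = min{1, (1 − p₀)/p₁} = 0.52528 / 0.68208 ≈ 0.7701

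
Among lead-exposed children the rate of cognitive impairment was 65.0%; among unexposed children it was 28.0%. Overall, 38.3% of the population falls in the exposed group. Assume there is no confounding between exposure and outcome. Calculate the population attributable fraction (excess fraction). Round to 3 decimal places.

p₁ = 0.65, p₀ = 0.28.
Overall risk P(Y=1) = π·p₁ + (1−π)·p₀ = 0.383×0.65 + 0.617×0.28 = 0.42171.
Under exogeneity, PAF = [P(Y=1) − p₀] / P(Y=1).
PAF = (0.42171 − 0.28) / 0.42171 ≈ 0.3360

PAF ≈ 0.336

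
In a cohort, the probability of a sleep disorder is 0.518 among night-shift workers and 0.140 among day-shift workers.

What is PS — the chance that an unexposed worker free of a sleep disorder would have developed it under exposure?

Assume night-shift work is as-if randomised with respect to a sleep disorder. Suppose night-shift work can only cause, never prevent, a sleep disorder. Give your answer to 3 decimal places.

Let p₁ = 0.518, p₀ = 0.14.
Under exogeneity and monotonicity, PS = (p₁ − p₀) / (1 − p₀).
PS = (0.518 − 0.14) / (1 − 0.14) = 0.378 / 0.86 ≈ 0.4395

PS ≈ 0.440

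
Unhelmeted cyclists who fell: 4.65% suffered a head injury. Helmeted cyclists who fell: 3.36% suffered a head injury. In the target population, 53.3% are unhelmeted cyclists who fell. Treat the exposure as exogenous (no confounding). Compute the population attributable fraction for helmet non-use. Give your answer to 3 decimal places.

p₁ = 0.0465, p₀ = 0.0336.
Overall risk P(Y=1) = π·p₁ + (1−π)·p₀ = 0.533×0.0465 + 0.467×0.0336 = 0.040476.
Under exogeneity, PAF = [P(Y=1) − p₀] / P(Y=1).
PAF = (0.040476 − 0.0336) / 0.040476 ≈ 0.1699

PAF ≈ 0.170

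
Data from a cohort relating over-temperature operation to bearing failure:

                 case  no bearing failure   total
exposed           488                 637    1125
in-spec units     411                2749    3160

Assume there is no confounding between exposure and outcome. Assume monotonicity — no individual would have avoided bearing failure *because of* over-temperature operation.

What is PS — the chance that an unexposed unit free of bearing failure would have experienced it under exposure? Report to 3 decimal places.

PS ≈ 0.349

p₁ = P(outcome | exposed) = 488/1125 = 0.43378
p₀ = P(outcome | unexposed) = 411/3160 = 0.13006
Under exogeneity and monotonicity, PS = (p₁ − p₀) / (1 − p₀).
PS = (0.43378 − 0.13006) / (1 − 0.13006) = 0.30371 / 0.86994 ≈ 0.3491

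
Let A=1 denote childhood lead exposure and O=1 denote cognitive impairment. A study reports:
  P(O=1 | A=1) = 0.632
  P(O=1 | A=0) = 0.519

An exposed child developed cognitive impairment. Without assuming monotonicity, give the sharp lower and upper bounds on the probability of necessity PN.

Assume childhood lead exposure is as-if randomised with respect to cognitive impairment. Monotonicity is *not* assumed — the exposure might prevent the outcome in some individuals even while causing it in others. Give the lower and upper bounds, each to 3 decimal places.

Let p₁ = 0.632, p₀ = 0.519.
Under exogeneity alone the bounds on PN are max{0,(p₁−p₀)/p₁} ≤ PN ≤ min{1,(1−p₀)/p₁}.
  lower = (p₁ − p₀)/p₁ = 0.113 / 0.632 ≈ 0.1788
  upper = min{1, (1 − p₀)/p₁} = 0.481 / 0.632 ≈ 0.7611

0.179 ≤ PN ≤ 0.761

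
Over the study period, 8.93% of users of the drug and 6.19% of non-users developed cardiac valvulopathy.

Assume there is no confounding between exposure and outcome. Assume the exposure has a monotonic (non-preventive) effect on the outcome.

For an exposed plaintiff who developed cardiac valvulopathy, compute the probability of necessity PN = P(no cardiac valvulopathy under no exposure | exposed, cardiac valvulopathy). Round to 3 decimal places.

PN ≈ 0.307

p₁ = 0.0893, p₀ = 0.0619.
Under exogeneity and monotonicity, PN = (p₁ − p₀) / p₁.
PN = (0.0893 − 0.0619) / 0.0893 = 0.0274 / 0.0893 ≈ 0.3068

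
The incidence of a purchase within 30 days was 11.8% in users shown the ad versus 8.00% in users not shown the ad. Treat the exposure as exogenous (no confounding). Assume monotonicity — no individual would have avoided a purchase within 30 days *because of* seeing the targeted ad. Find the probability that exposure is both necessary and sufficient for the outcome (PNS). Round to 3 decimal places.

PNS ≈ 0.038

p₁ = 0.118, p₀ = 0.08.
Under exogeneity and monotonicity, PNS = p₁ − p₀.
PNS = 0.118 − 0.08 = 0.038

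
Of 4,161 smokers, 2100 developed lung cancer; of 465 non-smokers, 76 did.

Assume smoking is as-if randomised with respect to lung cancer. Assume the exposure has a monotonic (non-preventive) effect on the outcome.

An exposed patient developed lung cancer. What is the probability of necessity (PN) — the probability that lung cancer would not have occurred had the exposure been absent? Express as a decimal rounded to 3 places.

PN ≈ 0.676

p₁ = P(outcome | exposed) = 2100/4161 = 0.50469
p₀ = P(outcome | unexposed) = 76/465 = 0.16344
Under exogeneity and monotonicity, PN = (p₁ − p₀) / p₁.
PN = (0.50469 − 0.16344) / 0.50469 = 0.34125 / 0.50469 ≈ 0.6762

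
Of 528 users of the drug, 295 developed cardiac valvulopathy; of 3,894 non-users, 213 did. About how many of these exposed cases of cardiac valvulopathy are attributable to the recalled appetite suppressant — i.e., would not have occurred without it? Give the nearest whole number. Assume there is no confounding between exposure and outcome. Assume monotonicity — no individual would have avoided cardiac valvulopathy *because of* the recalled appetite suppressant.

about 266 cases

p₁ = P(outcome | exposed) = 295/528 = 0.55871
p₀ = P(outcome | unexposed) = 213/3894 = 0.0547
PN = (p₁ − p₀)/p₁ = (0.55871 − 0.0547) / 0.55871 ≈ 0.90210.
Attributable cases ≈ PN × (exposed cases) = 0.90210 × 295 ≈ 266.12.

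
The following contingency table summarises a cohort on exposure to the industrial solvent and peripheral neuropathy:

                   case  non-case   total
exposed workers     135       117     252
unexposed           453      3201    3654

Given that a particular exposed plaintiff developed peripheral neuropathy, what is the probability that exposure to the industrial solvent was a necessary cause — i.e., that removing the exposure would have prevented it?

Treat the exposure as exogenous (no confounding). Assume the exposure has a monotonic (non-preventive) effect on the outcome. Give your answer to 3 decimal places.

p₁ = P(outcome | exposed) = 135/252 = 0.53571
p₀ = P(outcome | unexposed) = 453/3654 = 0.12397
Under exogeneity and monotonicity, PN = (p₁ − p₀)/p₁.
PN = (0.53571 − 0.12397) / 0.53571 ≈ 0.7686

PN ≈ 0.769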